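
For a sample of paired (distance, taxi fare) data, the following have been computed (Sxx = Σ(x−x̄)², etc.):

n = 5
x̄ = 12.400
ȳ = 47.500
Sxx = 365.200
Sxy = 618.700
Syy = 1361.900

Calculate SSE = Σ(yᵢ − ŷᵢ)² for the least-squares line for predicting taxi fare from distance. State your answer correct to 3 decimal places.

b = Sxy/Sxx = 618.7/365.2 = 1.694140
SSE = Syy − b·Sxy = 1361.9 − 1.694140·618.7 = 313.735460

313.735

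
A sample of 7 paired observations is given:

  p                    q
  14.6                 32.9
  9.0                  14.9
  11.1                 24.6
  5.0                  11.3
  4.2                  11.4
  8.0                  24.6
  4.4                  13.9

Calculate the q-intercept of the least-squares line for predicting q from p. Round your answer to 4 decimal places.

n = 7, Σx = 56.3, Σy = 133.6, Σxy = 1249.84, Σx² = 543.37
Sxx = Σx² − (Σx)²/n = 543.37 − 452.812857 = 90.557143
Sxy = Σxy − (Σx)(Σy)/n = 1249.84 − 1074.525714 = 175.314286
b = Sxy/Sxx = 175.314286/90.557143 = 1.935952
a = ȳ − b·x̄ = 19.085714 − 1.935952·8.042857 = 3.515129

3.5151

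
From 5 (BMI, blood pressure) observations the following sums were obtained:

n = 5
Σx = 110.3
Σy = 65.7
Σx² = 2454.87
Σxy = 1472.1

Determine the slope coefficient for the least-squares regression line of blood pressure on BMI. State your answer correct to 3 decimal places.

Sxx = Σx² − (Σx)²/n = 2454.87 − 2433.218 = 21.652
Sxy = Σxy − (Σx)(Σy)/n = 1472.1 − 1449.342 = 22.758
b = Sxy/Sxx = 22.758/21.652 = 1.051081

1.051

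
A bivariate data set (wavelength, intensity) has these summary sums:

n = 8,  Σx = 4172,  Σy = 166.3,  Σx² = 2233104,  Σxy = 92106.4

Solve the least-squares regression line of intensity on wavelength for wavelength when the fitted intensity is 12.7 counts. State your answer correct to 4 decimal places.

Sxx = Σx² − (Σx)²/n = 2233104 − 2175698 = 57406
Sxy = Σxy − (Σx)(Σy)/n = 92106.4 − 86725.45 = 5380.95
b = Sxy/Sxx = 5380.95/57406 = 0.093735
a = ȳ − b·x̄ = 20.7875 − 0.093735·521.5 = -28.095290
Set a + b·x = 12.7: x = (12.7 − (-28.095290)) / 0.093735 = 435.219506

435.2195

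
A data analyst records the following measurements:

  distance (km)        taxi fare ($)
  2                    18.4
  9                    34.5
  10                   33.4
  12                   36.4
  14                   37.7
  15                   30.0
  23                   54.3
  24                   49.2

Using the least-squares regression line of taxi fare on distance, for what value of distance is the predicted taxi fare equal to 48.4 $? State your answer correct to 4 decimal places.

n = 8, Σx = 109, Σy = 293.9, Σxy = 4525.6, Σx² = 1855
Sxx = Σx² − (Σx)²/n = 1855 − 1485.125 = 369.875
Sxy = Σxy − (Σx)(Σy)/n = 4525.6 − 4004.3875 = 521.2125
b = Sxy/Sxx = 521.2125/369.875 = 1.409158
a = ȳ − b·x̄ = 36.7375 − 1.409158·13.625 = 17.537715
Set a + b·x = 48.4: x = (48.4 − 17.537715) / 1.409158 = 21.901216

21.9012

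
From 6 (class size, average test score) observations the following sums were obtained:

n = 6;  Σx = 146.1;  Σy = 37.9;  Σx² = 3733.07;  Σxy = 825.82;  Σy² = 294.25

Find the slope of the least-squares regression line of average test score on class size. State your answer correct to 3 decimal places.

Sxx = Σx² − (Σx)²/n = 3733.07 − 3557.535 = 175.535
Sxy = Σxy − (Σx)(Σy)/n = 825.82 − 922.865 = -97.045
b = Sxy/Sxx = -97.045/175.535 = -0.552853

-0.553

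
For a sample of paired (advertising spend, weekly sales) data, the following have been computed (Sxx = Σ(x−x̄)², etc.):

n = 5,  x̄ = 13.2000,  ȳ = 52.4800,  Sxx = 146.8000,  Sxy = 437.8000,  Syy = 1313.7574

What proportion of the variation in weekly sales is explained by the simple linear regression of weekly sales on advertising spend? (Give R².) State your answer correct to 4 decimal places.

R² = Sxy²/(Sxx·Syy) = (437.8)²/(146.8·1313.7574) = 0.993826

0.9938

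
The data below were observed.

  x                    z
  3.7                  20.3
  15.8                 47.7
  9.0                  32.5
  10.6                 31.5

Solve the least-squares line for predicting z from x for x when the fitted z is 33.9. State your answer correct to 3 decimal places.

10.182

n = 4, Σx = 39.1, Σy = 132, Σxy = 1455.17, Σx² = 456.69
Sxx = Σx² − (Σx)²/n = 456.69 − 382.2025 = 74.4875
Sxy = Σxy − (Σx)(Σy)/n = 1455.17 − 1290.3 = 164.87
b = Sxy/Sxx = 164.87/74.4875 = 2.213392
a = ȳ − b·x̄ = 33 − 2.213392·9.775 = 11.364098
Set a + b·x = 33.9: x = (33.9 − 11.364098) / 2.213392 = 10.181616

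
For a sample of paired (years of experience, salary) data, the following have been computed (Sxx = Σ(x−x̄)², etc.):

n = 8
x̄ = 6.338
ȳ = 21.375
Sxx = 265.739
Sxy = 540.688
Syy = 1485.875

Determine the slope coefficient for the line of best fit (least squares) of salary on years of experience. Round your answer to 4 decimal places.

2.0347

b = Sxy/Sxx = 540.688/265.739 = 2.034658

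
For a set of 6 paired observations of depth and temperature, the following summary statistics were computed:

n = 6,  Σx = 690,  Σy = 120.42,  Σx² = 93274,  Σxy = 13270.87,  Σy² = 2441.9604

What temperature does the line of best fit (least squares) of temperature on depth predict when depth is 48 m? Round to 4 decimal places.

Sxx = Σx² − (Σx)²/n = 93274 − 79350 = 13924
Sxy = Σxy − (Σx)(Σy)/n = 13270.87 − 13848.3 = -577.43
b = Sxy/Sxx = -577.43/13924 = -0.041470
a = ȳ − b·x̄ = 20.07 − (-0.041470)·115 = 24.839064
ŷ(48) = a + b·48 = 24.839064 + (-0.041470)·48 = 22.848498

22.8485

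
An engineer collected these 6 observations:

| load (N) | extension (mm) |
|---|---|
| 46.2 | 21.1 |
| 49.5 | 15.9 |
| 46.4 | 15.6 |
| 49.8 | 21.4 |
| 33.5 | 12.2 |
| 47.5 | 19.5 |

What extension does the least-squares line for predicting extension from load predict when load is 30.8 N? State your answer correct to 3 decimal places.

n = 6, Σx = 272.9, Σy = 105.7, Σxy = 4886.38, Σx² = 12596.19
Sxx = Σx² − (Σx)²/n = 12596.19 − 12412.401667 = 183.788333
Sxy = Σxy − (Σx)(Σy)/n = 4886.38 − 4807.588333 = 78.791667
b = Sxy/Sxx = 78.791667/183.788333 = 0.428709
a = ȳ − b·x̄ = 17.616667 − 0.428709·45.483333 = -1.882436
ŷ(30.8) = a + b·30.8 = -1.882436 + 0.428709·30.8 = 11.321793

11.322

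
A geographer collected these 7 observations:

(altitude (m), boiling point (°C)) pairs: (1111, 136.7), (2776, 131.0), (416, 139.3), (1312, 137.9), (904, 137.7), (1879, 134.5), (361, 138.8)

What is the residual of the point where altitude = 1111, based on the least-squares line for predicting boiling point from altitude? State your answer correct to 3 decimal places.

n = 7, Σx = 8759, Σy = 955.9, Σxy = 1181716.4, Σx² = 15313075
Sxx = Σx² − (Σx)²/n = 15313075 − 10960011.571429 = 4353063.428571
Sxy = Σxy − (Σx)(Σy)/n = 1181716.4 − 1196104.014286 = -14387.614286
b = Sxy/Sxx = -14387.614286/4353063.428571 = -0.003305
a = ȳ − b·x̄ = 136.557143 − (-0.003305)·1251.285714 = 140.692855
ŷ(1111) = 140.692855 + (-0.003305)·1111 = 137.020811
residual = y − ŷ = 136.7 − 137.020811 = -0.320811

-0.321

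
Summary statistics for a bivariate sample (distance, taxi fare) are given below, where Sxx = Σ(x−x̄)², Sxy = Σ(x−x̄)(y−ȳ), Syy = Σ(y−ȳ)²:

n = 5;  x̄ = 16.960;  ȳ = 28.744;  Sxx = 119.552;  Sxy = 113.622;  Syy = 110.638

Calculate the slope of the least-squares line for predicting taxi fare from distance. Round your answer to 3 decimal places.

b = Sxy/Sxx = 113.622/119.552 = 0.950398

0.950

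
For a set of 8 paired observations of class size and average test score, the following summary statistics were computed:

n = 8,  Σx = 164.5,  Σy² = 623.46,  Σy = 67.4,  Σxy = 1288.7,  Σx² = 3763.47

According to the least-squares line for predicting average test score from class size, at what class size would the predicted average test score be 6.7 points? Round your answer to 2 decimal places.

Sxx = Σx² − (Σx)²/n = 3763.47 − 3382.53125 = 380.93875
Sxy = Σxy − (Σx)(Σy)/n = 1288.7 − 1385.9125 = -97.2125
b = Sxy/Sxx = -97.2125/380.93875 = -0.255192
a = ȳ − b·x̄ = 8.425 − (-0.255192)·20.5625 = 13.672384
Set a + b·x = 6.7: x = (6.7 − 13.672384) / (-0.255192) = 27.322118

27.32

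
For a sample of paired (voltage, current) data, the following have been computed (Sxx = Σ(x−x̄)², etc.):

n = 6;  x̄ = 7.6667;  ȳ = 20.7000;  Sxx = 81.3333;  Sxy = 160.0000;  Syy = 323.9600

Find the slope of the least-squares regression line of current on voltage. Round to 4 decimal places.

1.9672

b = Sxy/Sxx = 160/81.3333 = 1.967214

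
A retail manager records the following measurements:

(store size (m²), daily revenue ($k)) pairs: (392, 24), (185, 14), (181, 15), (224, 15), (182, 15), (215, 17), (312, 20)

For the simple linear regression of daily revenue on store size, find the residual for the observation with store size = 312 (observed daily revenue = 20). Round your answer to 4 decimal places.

n = 7, Σx = 1691, Σy = 120, Σxy = 30698, Σx² = 447519
Sxx = Σx² − (Σx)²/n = 447519 − 408497.285714 = 39021.714286
Sxy = Σxy − (Σx)(Σy)/n = 30698 − 28988.571429 = 1709.428571
b = Sxy/Sxx = 1709.428571/39021.714286 = 0.043807
a = ȳ − b·x̄ = 17.142857 − 0.043807·241.571429 = 6.560311
ŷ(312) = 6.560311 + 0.043807·312 = 20.228129
residual = y − ŷ = 20 − 20.228129 = -0.228129

-0.2281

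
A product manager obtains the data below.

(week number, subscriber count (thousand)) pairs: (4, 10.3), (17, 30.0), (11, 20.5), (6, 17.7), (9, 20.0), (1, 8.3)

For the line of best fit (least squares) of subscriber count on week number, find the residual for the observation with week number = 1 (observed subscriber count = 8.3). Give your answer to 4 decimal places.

-0.0150

n = 6, Σx = 48, Σy = 106.8, Σxy = 1071.2, Σx² = 544
Sxx = Σx² − (Σx)²/n = 544 − 384 = 160
Sxy = Σxy − (Σx)(Σy)/n = 1071.2 − 854.4 = 216.8
b = Sxy/Sxx = 216.8/160 = 1.355
a = ȳ − b·x̄ = 17.8 − 1.355·8 = 6.96
ŷ(1) = 6.96 + 1.355·1 = 8.315
residual = y − ŷ = 8.3 − 8.315 = -0.015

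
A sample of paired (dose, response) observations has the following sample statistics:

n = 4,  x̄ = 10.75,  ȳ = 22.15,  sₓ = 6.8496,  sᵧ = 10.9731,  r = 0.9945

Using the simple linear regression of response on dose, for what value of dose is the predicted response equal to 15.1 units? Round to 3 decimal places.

b = r · sᵧ/sₓ = 0.9945 · 10.9731/6.8496 = 1.593195
a = ȳ − b·x̄ = 22.15 − 1.593195·10.75 = 5.023155
Set a + b·x = 15.1: x = (15.1 − 5.023155) / 1.593195 = 6.324929

6.325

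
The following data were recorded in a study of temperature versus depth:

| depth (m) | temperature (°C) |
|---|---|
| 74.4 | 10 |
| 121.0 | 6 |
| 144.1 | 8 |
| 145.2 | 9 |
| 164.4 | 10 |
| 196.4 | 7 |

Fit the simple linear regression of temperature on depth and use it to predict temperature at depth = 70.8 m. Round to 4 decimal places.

9.1390

n = 6, Σx = 845.5, Σy = 50, Σxy = 6948.4, Σx² = 127624.53
Sxx = Σx² − (Σx)²/n = 127624.53 − 119145.041667 = 8479.488333
Sxy = Σxy − (Σx)(Σy)/n = 6948.4 − 7045.833333 = -97.433333
b = Sxy/Sxx = -97.433333/8479.488333 = -0.011490
a = ȳ − b·x̄ = 8.333333 − (-0.011490)·140.916667 = 9.952533
ŷ(70.8) = a + b·70.8 = 9.952533 + (-0.011490)·70.8 = 9.139007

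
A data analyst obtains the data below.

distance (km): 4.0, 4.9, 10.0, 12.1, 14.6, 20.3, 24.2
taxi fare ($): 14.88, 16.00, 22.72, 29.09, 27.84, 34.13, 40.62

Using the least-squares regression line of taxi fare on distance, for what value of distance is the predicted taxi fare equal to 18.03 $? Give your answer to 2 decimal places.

6.00

n = 7, Σx = 90.1, Σy = 185.28, Σxy = 2799.416, Σx² = 1497.31
Sxx = Σx² − (Σx)²/n = 1497.31 − 1159.715714 = 337.594286
Sxy = Σxy − (Σx)(Σy)/n = 2799.416 − 2384.818286 = 414.597714
b = Sxy/Sxx = 414.597714/337.594286 = 1.228095
a = ȳ − b·x̄ = 26.468571 − 1.228095·12.871429 = 10.661240
Set a + b·x = 18.03: x = (18.03 − 10.661240) / 1.228095 = 6.000157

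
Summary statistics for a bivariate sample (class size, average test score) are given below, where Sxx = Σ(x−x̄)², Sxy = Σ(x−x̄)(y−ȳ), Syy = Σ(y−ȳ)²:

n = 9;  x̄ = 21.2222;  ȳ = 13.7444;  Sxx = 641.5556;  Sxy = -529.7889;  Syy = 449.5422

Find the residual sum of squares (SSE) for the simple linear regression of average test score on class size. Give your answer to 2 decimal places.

12.05

b = Sxy/Sxx = -529.7889/641.5556 = -0.825788
SSE = Syy − b·Sxy = 449.5422 − (-0.825788)·(-529.7889) = 12.048897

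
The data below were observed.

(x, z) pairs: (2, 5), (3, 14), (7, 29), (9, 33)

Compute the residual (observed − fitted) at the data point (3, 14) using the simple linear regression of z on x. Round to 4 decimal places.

2.4580

n = 4, Σx = 21, Σy = 81, Σxy = 552, Σx² = 143
Sxx = Σx² − (Σx)²/n = 143 − 110.25 = 32.75
Sxy = Σxy − (Σx)(Σy)/n = 552 − 425.25 = 126.75
b = Sxy/Sxx = 126.75/32.75 = 3.870229
a = ȳ − b·x̄ = 20.25 − 3.870229·5.25 = -0.068702
ŷ(3) = -0.068702 + 3.870229·3 = 11.541985
residual = y − ŷ = 14 − 11.541985 = 2.458015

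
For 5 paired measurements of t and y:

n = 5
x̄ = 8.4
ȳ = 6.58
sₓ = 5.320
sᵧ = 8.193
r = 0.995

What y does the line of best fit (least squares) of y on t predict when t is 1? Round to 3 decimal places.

-4.759

b = r · sᵧ/sₓ = 0.995 · 8.193/5.32 = 1.532337
a = ȳ − b·x̄ = 6.58 − 1.532337·8.4 = -6.291634
ŷ(1) = a + b·1 = -6.291634 + 1.532337·1 = -4.759297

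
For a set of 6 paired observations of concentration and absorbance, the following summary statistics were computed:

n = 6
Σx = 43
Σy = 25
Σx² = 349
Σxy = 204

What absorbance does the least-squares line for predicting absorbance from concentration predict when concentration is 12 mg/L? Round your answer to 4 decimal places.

Sxx = Σx² − (Σx)²/n = 349 − 308.166667 = 40.833333
Sxy = Σxy − (Σx)(Σy)/n = 204 − 179.166667 = 24.833333
b = Sxy/Sxx = 24.833333/40.833333 = 0.608163
a = ȳ − b·x̄ = 4.166667 − 0.608163·7.166667 = -0.191837
ŷ(12) = a + b·12 = -0.191837 + 0.608163·12 = 7.106122

7.1061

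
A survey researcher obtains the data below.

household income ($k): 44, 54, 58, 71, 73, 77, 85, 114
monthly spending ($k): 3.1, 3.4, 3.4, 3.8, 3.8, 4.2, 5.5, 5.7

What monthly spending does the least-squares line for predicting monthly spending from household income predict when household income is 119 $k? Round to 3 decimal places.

6.075

n = 8, Σx = 576, Σy = 32.9, Σxy = 2505.1, Σx² = 44736
Sxx = Σx² − (Σx)²/n = 44736 − 41472 = 3264
Sxy = Σxy − (Σx)(Σy)/n = 2505.1 − 2368.8 = 136.3
b = Sxy/Sxx = 136.3/3264 = 0.041759
a = ȳ − b·x̄ = 4.1125 − 0.041759·72 = 1.105882
ŷ(119) = a + b·119 = 1.105882 + 0.041759·119 = 6.075153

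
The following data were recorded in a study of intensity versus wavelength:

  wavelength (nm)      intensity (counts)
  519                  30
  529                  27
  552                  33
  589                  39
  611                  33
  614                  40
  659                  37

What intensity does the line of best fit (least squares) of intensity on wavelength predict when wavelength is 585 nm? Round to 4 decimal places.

34.3620

n = 7, Σx = 4073, Σy = 239, Σxy = 140146, Σx² = 2385425
Sxx = Σx² − (Σx)²/n = 2385425 − 2369904.142857 = 15520.857143
Sxy = Σxy − (Σx)(Σy)/n = 140146 − 139063.857143 = 1082.142857
b = Sxy/Sxx = 1082.142857/15520.857143 = 0.069722
a = ȳ − b·x̄ = 34.142857 − 0.069722·581.857143 = -6.425299
ŷ(585) = a + b·585 = -6.425299 + 0.069722·585 = 34.361983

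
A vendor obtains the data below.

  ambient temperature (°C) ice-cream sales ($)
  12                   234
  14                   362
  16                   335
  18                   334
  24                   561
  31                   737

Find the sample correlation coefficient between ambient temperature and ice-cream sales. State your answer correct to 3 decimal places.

0.974

n = 6, Σx = 115, Σy = 2563, Σxy = 55559, Σx² = 2457, Σy² = 1267471
Sxx = Σx² − (Σx)²/n = 2457 − 2204.166667 = 252.833333
Sxy = Σxy − (Σx)(Σy)/n = 55559 − 49124.166667 = 6434.833333
Syy = Σy² − (Σy)²/n = 1267471 − 1094828.166667 = 172642.833333
r = Sxy/√(Sxx·Syy) = 6434.833333/√(43649863.027778) = 6434.833333/6606.804298 = 0.973971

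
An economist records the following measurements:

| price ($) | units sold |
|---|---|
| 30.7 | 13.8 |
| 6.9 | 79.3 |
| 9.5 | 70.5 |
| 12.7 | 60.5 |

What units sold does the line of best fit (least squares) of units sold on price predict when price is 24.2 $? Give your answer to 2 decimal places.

n = 4, Σx = 59.8, Σy = 224.1, Σxy = 2408.93, Σx² = 1241.64
Sxx = Σx² − (Σx)²/n = 1241.64 − 894.01 = 347.63
Sxy = Σxy − (Σx)(Σy)/n = 2408.93 − 3350.295 = -941.365
b = Sxy/Sxx = -941.365/347.63 = -2.707951
a = ȳ − b·x̄ = 56.025 − (-2.707951)·14.95 = 96.508867
ŷ(24.2) = a + b·24.2 = 96.508867 + (-2.707951)·24.2 = 30.976453

30.98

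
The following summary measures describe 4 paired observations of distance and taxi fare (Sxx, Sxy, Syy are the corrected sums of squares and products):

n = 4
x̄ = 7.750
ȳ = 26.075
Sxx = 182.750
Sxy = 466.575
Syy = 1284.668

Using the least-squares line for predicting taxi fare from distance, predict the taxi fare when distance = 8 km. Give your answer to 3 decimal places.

26.713

b = Sxy/Sxx = 466.575/182.75 = 2.553078
a = ȳ − b·x̄ = 26.075 − 2.553078·7.75 = 6.288646
ŷ(8) = a + b·8 = 6.288646 + 2.553078·8 = 26.713269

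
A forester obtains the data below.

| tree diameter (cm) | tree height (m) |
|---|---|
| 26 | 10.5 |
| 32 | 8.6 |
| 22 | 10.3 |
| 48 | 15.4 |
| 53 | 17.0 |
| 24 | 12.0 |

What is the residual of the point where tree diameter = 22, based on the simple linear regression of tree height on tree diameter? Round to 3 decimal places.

n = 6, Σx = 205, Σy = 73.8, Σxy = 2703, Σx² = 7873
Sxx = Σx² − (Σx)²/n = 7873 − 7004.166667 = 868.833333
Sxy = Σxy − (Σx)(Σy)/n = 2703 − 2521.5 = 181.5
b = Sxy/Sxx = 181.5/868.833333 = 0.208901
a = ȳ − b·x̄ = 12.3 − 0.208901·34.166667 = 5.162555
ŷ(22) = 5.162555 + 0.208901·22 = 9.758373
residual = y − ŷ = 10.3 − 9.758373 = 0.541627

0.542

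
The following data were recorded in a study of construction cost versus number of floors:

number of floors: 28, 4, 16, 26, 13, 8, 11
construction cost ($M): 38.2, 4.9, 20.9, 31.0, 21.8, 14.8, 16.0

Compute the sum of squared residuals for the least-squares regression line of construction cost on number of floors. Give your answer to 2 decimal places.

37.92

n = 7, Σx = 106, Σy = 147.6, Σxy = 2807.4, Σx² = 2086, Σy² = 3831.34
Sxx = Σx² − (Σx)²/n = 2086 − 1605.142857 = 480.857143
Sxy = Σxy − (Σx)(Σy)/n = 2807.4 − 2235.085714 = 572.314286
Syy = Σy² − (Σy)²/n = 3831.34 − 3112.251429 = 719.088571
b = Sxy/Sxx = 572.314286/480.857143 = 1.190196
SSE = Syy − b·Sxy = 719.088571 − 1.190196·572.314286 = 37.922353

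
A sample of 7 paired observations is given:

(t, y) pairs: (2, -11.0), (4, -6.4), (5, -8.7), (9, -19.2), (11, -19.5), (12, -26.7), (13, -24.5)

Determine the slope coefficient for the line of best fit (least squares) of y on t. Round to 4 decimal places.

n = 7, Σx = 56, Σy = -116, Σxy = -1117.3, Σx² = 560
Sxx = Σx² − (Σx)²/n = 560 − 448 = 112
Sxy = Σxy − (Σx)(Σy)/n = -1117.3 − (-928) = -189.3
b = Sxy/Sxx = -189.3/112 = -1.690179

-1.6902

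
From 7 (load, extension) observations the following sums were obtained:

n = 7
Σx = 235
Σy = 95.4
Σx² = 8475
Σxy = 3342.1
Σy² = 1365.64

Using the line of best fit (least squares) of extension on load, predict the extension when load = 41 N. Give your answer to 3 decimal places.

15.396

Sxx = Σx² − (Σx)²/n = 8475 − 7889.285714 = 585.714286
Sxy = Σxy − (Σx)(Σy)/n = 3342.1 − 3202.714286 = 139.385714
b = Sxy/Sxx = 139.385714/585.714286 = 0.237976
a = ȳ − b·x̄ = 13.628571 − 0.237976·33.571429 = 5.639390
ŷ(41) = a + b·41 = 5.639390 + 0.237976·41 = 15.396390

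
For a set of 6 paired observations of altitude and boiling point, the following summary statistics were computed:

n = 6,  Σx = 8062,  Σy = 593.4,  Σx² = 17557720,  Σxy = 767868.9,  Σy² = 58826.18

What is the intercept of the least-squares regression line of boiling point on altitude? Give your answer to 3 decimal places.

Sxx = Σx² − (Σx)²/n = 17557720 − 10832640.666667 = 6725079.333333
Sxy = Σxy − (Σx)(Σy)/n = 767868.9 − 797331.8 = -29462.9
b = Sxy/Sxx = -29462.9/6725079.333333 = -0.004381
a = ȳ − b·x̄ = 98.9 − (-0.004381)·1343.666667 = 104.786669

104.787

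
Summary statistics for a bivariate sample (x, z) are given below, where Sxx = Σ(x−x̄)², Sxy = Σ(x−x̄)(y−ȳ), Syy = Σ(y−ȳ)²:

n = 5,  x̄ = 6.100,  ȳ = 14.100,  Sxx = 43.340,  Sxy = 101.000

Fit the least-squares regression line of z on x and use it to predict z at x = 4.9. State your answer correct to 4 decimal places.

11.3035

b = Sxy/Sxx = 101/43.34 = 2.330411
a = ȳ − b·x̄ = 14.1 − 2.330411·6.1 = -0.115505
ŷ(4.9) = a + b·4.9 = -0.115505 + 2.330411·4.9 = 11.303507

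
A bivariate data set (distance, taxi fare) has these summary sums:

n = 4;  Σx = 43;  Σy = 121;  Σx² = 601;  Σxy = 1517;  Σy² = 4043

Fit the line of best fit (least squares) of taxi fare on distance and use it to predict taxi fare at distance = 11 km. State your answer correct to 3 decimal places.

30.640

Sxx = Σx² − (Σx)²/n = 601 − 462.25 = 138.75
Sxy = Σxy − (Σx)(Σy)/n = 1517 − 1300.75 = 216.25
b = Sxy/Sxx = 216.25/138.75 = 1.558559
a = ȳ − b·x̄ = 30.25 − 1.558559·10.75 = 13.495495
ŷ(11) = a + b·11 = 13.495495 + 1.558559·11 = 30.639640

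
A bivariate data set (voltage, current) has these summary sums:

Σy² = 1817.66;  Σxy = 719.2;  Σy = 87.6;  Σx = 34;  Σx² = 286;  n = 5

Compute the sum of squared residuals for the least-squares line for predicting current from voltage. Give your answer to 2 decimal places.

4.49

Sxx = Σx² − (Σx)²/n = 286 − 231.2 = 54.8
Sxy = Σxy − (Σx)(Σy)/n = 719.2 − 595.68 = 123.52
Syy = Σy² − (Σy)²/n = 1817.66 − 1534.752 = 282.908
b = Sxy/Sxx = 123.52/54.8 = 2.254015
SSE = Syy − b·Sxy = 282.908 − 2.254015·123.52 = 4.492117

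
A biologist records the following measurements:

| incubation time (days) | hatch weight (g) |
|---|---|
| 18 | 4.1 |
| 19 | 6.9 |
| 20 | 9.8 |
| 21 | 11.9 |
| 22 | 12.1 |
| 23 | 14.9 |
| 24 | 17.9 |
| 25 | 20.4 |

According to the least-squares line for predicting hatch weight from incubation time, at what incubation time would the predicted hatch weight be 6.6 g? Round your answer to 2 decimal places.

n = 8, Σx = 172, Σy = 98, Σxy = 2199.3, Σx² = 3740
Sxx = Σx² − (Σx)²/n = 3740 − 3698 = 42
Sxy = Σxy − (Σx)(Σy)/n = 2199.3 − 2107 = 92.3
b = Sxy/Sxx = 92.3/42 = 2.197619
a = ȳ − b·x̄ = 12.25 − 2.197619·21.5 = -34.998810
Set a + b·x = 6.6: x = (6.6 − (-34.998810)) / 2.197619 = 18.929036

18.93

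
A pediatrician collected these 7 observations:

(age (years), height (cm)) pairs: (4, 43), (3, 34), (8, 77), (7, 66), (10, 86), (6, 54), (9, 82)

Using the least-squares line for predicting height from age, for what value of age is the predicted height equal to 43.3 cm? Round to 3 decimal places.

4.160

n = 7, Σx = 47, Σy = 442, Σxy = 3274, Σx² = 355
Sxx = Σx² − (Σx)²/n = 355 − 315.571429 = 39.428571
Sxy = Σxy − (Σx)(Σy)/n = 3274 − 2967.714286 = 306.285714
b = Sxy/Sxx = 306.285714/39.428571 = 7.768116
a = ȳ − b·x̄ = 63.142857 − 7.768116·6.714286 = 10.985507
Set a + b·x = 43.3: x = (43.3 − 10.985507) / 7.768116 = 4.159888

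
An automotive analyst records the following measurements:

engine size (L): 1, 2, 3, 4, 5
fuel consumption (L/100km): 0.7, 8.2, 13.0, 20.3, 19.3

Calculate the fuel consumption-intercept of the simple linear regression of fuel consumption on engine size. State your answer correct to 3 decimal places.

-2.490

n = 5, Σx = 15, Σy = 61.5, Σxy = 233.8, Σx² = 55
Sxx = Σx² − (Σx)²/n = 55 − 45 = 10
Sxy = Σxy − (Σx)(Σy)/n = 233.8 − 184.5 = 49.3
b = Sxy/Sxx = 49.3/10 = 4.93
a = ȳ − b·x̄ = 12.3 − 4.93·3 = -2.49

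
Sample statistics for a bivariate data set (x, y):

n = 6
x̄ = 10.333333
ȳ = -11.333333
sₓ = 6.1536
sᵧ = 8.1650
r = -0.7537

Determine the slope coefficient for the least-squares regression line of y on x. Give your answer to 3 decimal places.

-1.000

b = r · sᵧ/sₓ = -0.7537 · 8.165/6.1536 = -1.000059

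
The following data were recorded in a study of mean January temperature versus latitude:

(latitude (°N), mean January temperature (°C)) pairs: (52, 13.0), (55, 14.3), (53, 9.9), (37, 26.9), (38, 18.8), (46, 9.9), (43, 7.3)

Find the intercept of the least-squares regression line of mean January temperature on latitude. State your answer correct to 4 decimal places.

38.4986

n = 7, Σx = 324, Σy = 100.1, Σxy = 4466.2, Σx² = 15316
Sxx = Σx² − (Σx)²/n = 15316 − 14996.571429 = 319.428571
Sxy = Σxy − (Σx)(Σy)/n = 4466.2 − 4633.2 = -167
b = Sxy/Sxx = -167/319.428571 = -0.522809
a = ȳ − b·x̄ = 14.3 − (-0.522809)·46.285714 = 38.498569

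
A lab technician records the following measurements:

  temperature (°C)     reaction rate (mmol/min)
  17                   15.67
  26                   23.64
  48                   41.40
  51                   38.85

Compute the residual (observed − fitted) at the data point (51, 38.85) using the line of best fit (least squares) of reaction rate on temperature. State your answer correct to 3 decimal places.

n = 4, Σx = 142, Σy = 119.56, Σxy = 4849.58, Σx² = 5870
Sxx = Σx² − (Σx)²/n = 5870 − 5041 = 829
Sxy = Σxy − (Σx)(Σy)/n = 4849.58 − 4244.38 = 605.2
b = Sxy/Sxx = 605.2/829 = 0.730036
a = ȳ − b·x̄ = 29.89 − 0.730036·35.5 = 3.973715
ŷ(51) = 3.973715 + 0.730036·51 = 41.205561
residual = y − ŷ = 38.85 − 41.205561 = -2.355561

-2.356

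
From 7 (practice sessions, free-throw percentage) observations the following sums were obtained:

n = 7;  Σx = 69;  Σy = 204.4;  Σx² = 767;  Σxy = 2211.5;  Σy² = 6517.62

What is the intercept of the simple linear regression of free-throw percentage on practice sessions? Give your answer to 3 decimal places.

Sxx = Σx² − (Σx)²/n = 767 − 680.142857 = 86.857143
Sxy = Σxy − (Σx)(Σy)/n = 2211.5 − 2014.8 = 196.7
b = Sxy/Sxx = 196.7/86.857143 = 2.264638
a = ȳ − b·x̄ = 29.2 − 2.264638·9.857143 = 6.877138

6.877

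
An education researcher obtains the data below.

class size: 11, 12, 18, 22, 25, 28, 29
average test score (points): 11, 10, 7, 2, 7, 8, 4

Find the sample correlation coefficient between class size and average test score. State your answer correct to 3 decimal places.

n = 7, Σx = 145, Σy = 49, Σxy = 926, Σx² = 3323, Σy² = 403
Sxx = Σx² − (Σx)²/n = 3323 − 3003.571429 = 319.428571
Sxy = Σxy − (Σx)(Σy)/n = 926 − 1015 = -89
Syy = Σy² − (Σy)²/n = 403 − 343 = 60
r = Sxy/√(Sxx·Syy) = -89/√(19165.714286) = -89/138.440291 = -0.642876

-0.643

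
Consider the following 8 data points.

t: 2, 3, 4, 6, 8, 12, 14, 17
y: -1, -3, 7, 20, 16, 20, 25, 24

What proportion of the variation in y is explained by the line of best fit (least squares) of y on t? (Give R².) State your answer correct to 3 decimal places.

0.755

n = 8, Σx = 66, Σy = 108, Σxy = 1263, Σx² = 758, Σy² = 2316
Sxx = Σx² − (Σx)²/n = 758 − 544.5 = 213.5
Sxy = Σxy − (Σx)(Σy)/n = 1263 − 891 = 372
Syy = Σy² − (Σy)²/n = 2316 − 1458 = 858
R² = Sxy²/(Sxx·Syy) = (372)²/(213.5·858) = 0.755441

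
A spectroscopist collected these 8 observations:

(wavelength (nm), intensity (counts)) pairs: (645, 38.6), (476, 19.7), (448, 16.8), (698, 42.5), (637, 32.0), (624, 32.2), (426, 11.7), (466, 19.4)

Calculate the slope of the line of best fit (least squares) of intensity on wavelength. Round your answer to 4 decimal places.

0.1014

n = 8, Σx = 4420, Σy = 212.9, Σxy = 125967, Σx² = 2524286
Sxx = Σx² − (Σx)²/n = 2524286 − 2442050 = 82236
Sxy = Σxy − (Σx)(Σy)/n = 125967 − 117627.25 = 8339.75
b = Sxy/Sxx = 8339.75/82236 = 0.101412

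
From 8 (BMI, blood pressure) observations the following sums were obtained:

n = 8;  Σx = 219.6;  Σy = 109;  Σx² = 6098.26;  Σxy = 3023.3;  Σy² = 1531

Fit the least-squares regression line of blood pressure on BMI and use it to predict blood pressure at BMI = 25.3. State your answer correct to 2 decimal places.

12.67

Sxx = Σx² − (Σx)²/n = 6098.26 − 6028.02 = 70.24
Sxy = Σxy − (Σx)(Σy)/n = 3023.3 − 2992.05 = 31.25
b = Sxy/Sxx = 31.25/70.24 = 0.444903
a = ȳ − b·x̄ = 13.625 − 0.444903·27.45 = 1.412407
ŷ(25.3) = a + b·25.3 = 1.412407 + 0.444903·25.3 = 12.668458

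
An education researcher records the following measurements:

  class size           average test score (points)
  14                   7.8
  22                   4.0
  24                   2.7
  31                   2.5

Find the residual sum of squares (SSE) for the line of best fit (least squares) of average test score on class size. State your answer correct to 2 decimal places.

n = 4, Σx = 91, Σy = 17, Σxy = 339.5, Σx² = 2217, Σy² = 90.38
Sxx = Σx² − (Σx)²/n = 2217 − 2070.25 = 146.75
Sxy = Σxy − (Σx)(Σy)/n = 339.5 − 386.75 = -47.25
Syy = Σy² − (Σy)²/n = 90.38 − 72.25 = 18.13
b = Sxy/Sxx = -47.25/146.75 = -0.321976
SSE = Syy − b·Sxy = 18.13 − (-0.321976)·(-47.25) = 2.916627

2.92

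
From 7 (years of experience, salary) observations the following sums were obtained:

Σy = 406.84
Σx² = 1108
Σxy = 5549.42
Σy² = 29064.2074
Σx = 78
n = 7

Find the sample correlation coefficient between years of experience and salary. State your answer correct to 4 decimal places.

Sxx = Σx² − (Σx)²/n = 1108 − 869.142857 = 238.857143
Sxy = Σxy − (Σx)(Σy)/n = 5549.42 − 4533.36 = 1016.06
Syy = Σy² − (Σy)²/n = 29064.2074 − 23645.5408 = 5418.6666
r = Sxy/√(Sxx·Syy) = 1016.06/√(1294287.222171) = 1016.06/1137.667448 = 0.893108

0.8931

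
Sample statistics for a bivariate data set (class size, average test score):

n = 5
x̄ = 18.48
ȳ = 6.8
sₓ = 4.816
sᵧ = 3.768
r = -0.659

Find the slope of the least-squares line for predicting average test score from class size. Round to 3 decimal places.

-0.516

b = r · sᵧ/sₓ = -0.659 · 3.768/4.816 = -0.515596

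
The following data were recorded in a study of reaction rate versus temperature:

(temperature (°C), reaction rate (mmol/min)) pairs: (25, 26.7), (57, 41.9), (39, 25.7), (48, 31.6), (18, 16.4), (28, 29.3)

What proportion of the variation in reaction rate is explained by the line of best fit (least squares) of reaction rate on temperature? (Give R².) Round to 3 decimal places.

0.766

n = 6, Σx = 215, Σy = 171.6, Σxy = 6690.5, Σx² = 8807, Σy² = 5255
Sxx = Σx² − (Σx)²/n = 8807 − 7704.166667 = 1102.833333
Sxy = Σxy − (Σx)(Σy)/n = 6690.5 − 6149 = 541.5
Syy = Σy² − (Σy)²/n = 5255 − 4907.76 = 347.24
R² = Sxy²/(Sxx·Syy) = (541.5)²/(1102.833333·347.24) = 0.765698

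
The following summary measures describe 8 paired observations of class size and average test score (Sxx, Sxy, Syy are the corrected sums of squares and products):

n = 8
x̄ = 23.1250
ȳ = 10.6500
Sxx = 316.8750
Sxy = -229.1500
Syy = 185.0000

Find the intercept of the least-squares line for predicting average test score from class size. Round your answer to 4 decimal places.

27.3730

b = Sxy/Sxx = -229.15/316.875 = -0.723156
a = ȳ − b·x̄ = 10.65 − (-0.723156)·23.125 = 27.372978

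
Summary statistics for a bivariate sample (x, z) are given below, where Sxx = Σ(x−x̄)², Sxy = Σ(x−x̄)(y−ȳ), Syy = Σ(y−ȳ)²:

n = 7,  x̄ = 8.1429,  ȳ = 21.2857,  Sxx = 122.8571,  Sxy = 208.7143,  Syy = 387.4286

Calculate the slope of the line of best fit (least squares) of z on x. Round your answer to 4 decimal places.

1.6988

b = Sxy/Sxx = 208.7143/122.8571 = 1.698838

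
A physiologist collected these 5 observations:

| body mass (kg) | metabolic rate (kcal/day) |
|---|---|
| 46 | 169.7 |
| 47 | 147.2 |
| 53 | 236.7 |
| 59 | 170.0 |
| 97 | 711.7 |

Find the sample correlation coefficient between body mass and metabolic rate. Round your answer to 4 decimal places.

0.9701

n = 5, Σx = 302, Σy = 1435.3, Σxy = 106334.6, Σx² = 20024, Σy² = 641909.71
Sxx = Σx² − (Σx)²/n = 20024 − 18240.8 = 1783.2
Sxy = Σxy − (Σx)(Σy)/n = 106334.6 − 86692.12 = 19642.48
Syy = Σy² − (Σy)²/n = 641909.71 − 412017.218 = 229892.492
r = Sxy/√(Sxx·Syy) = 19642.48/√(409944291.7344) = 19642.48/20247.081067 = 0.970139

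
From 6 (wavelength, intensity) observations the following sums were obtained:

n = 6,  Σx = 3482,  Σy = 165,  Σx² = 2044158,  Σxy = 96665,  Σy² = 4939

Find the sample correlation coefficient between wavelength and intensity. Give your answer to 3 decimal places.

Sxx = Σx² − (Σx)²/n = 2044158 − 2020720.666667 = 23437.333333
Sxy = Σxy − (Σx)(Σy)/n = 96665 − 95755 = 910
Syy = Σy² − (Σy)²/n = 4939 − 4537.5 = 401.5
r = Sxy/√(Sxx·Syy) = 910/√(9410089.333333) = 910/3067.586891 = 0.296650

0.297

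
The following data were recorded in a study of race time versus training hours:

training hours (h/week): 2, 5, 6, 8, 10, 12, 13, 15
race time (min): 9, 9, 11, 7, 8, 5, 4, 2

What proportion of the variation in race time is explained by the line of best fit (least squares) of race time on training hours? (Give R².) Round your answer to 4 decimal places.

0.7647

n = 8, Σx = 71, Σy = 55, Σxy = 407, Σx² = 767, Σy² = 441
Sxx = Σx² − (Σx)²/n = 767 − 630.125 = 136.875
Sxy = Σxy − (Σx)(Σy)/n = 407 − 488.125 = -81.125
Syy = Σy² − (Σy)²/n = 441 − 378.125 = 62.875
R² = Sxy²/(Sxx·Syy) = (-81.125)²/(136.875·62.875) = 0.764729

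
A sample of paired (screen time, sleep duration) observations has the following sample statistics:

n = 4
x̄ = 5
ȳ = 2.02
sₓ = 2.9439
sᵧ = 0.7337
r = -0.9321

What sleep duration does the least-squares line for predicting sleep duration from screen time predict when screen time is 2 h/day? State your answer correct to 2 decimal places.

2.72

b = r · sᵧ/sₓ = -0.9321 · 0.7337/2.9439 = -0.232305
a = ȳ − b·x̄ = 2.02 − (-0.232305)·5 = 3.181523
ŷ(2) = a + b·2 = 3.181523 + (-0.232305)·2 = 2.716914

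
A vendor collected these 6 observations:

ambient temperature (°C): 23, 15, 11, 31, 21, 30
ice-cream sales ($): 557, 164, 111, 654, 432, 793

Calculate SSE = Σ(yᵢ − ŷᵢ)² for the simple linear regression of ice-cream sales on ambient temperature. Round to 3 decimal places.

23868.348

n = 6, Σx = 131, Σy = 2711, Σxy = 69628, Σx² = 3177, Σy² = 1592655
Sxx = Σx² − (Σx)²/n = 3177 − 2860.166667 = 316.833333
Sxy = Σxy − (Σx)(Σy)/n = 69628 − 59190.166667 = 10437.833333
Syy = Σy² − (Σy)²/n = 1592655 − 1224920.166667 = 367734.833333
b = Sxy/Sxx = 10437.833333/316.833333 = 32.944240
SSE = Syy − b·Sxy = 367734.833333 − 32.944240·10437.833333 = 23868.348238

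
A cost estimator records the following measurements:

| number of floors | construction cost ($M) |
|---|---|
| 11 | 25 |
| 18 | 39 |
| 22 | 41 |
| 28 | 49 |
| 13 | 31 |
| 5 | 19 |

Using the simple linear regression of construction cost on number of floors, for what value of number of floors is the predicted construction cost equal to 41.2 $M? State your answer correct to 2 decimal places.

21.58

n = 6, Σx = 97, Σy = 204, Σxy = 3749, Σx² = 1907
Sxx = Σx² − (Σx)²/n = 1907 − 1568.166667 = 338.833333
Sxy = Σxy − (Σx)(Σy)/n = 3749 − 3298 = 451
b = Sxy/Sxx = 451/338.833333 = 1.331038
a = ȳ − b·x̄ = 34 − 1.331038·16.166667 = 12.481554
Set a + b·x = 41.2: x = (41.2 − 12.481554) / 1.331038 = 21.575979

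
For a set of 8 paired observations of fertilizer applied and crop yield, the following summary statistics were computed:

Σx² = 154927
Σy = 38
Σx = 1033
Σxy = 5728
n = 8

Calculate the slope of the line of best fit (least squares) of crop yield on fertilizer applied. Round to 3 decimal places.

Sxx = Σx² − (Σx)²/n = 154927 − 133386.125 = 21540.875
Sxy = Σxy − (Σx)(Σy)/n = 5728 − 4906.75 = 821.25
b = Sxy/Sxx = 821.25/21540.875 = 0.038125

0.038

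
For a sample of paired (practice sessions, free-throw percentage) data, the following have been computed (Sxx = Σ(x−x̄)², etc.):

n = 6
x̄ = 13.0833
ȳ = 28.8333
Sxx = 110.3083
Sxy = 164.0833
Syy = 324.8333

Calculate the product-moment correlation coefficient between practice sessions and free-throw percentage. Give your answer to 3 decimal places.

0.867

r = Sxy/√(Sxx·Syy) = 164.0833/√(35831.809106) = 164.0833/189.292919 = 0.866822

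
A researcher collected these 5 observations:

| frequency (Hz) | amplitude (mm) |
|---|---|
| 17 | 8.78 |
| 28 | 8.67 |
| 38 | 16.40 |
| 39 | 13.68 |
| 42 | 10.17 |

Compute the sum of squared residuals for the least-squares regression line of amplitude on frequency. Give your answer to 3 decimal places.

n = 5, Σx = 164, Σy = 57.7, Σxy = 1975.88, Σx² = 5802, Σy² = 711.7886
Sxx = Σx² − (Σx)²/n = 5802 − 5379.2 = 422.8
Sxy = Σxy − (Σx)(Σy)/n = 1975.88 − 1892.56 = 83.32
Syy = Σy² − (Σy)²/n = 711.7886 − 665.858 = 45.9306
b = Sxy/Sxx = 83.32/422.8 = 0.197067
SSE = Syy − b·Sxy = 45.9306 − 0.197067·83.32 = 29.510963

29.511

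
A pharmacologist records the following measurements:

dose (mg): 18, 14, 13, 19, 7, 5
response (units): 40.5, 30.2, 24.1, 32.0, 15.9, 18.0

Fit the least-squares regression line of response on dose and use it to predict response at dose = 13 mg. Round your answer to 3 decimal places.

27.277

n = 6, Σx = 76, Σy = 160.7, Σxy = 2274.4, Σx² = 1124
Sxx = Σx² − (Σx)²/n = 1124 − 962.666667 = 161.333333
Sxy = Σxy − (Σx)(Σy)/n = 2274.4 − 2035.533333 = 238.866667
b = Sxy/Sxx = 238.866667/161.333333 = 1.480579
a = ȳ − b·x̄ = 26.783333 − 1.480579·12.666667 = 8.029339
ŷ(13) = a + b·13 = 8.029339 + 1.480579·13 = 27.276860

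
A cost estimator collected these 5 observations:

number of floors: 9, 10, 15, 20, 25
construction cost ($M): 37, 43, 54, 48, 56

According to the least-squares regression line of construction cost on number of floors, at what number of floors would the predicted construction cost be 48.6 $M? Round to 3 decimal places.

n = 5, Σx = 79, Σy = 238, Σxy = 3933, Σx² = 1431
Sxx = Σx² − (Σx)²/n = 1431 − 1248.2 = 182.8
Sxy = Σxy − (Σx)(Σy)/n = 3933 − 3760.4 = 172.6
b = Sxy/Sxx = 172.6/182.8 = 0.944201
a = ȳ − b·x̄ = 47.6 − 0.944201·15.8 = 32.681619
Set a + b·x = 48.6: x = (48.6 − 32.681619) / 0.944201 = 16.859096

16.859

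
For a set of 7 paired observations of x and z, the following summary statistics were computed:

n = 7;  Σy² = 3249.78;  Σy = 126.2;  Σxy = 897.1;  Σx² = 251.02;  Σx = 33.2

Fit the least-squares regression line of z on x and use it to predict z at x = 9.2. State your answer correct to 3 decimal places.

32.252

Sxx = Σx² − (Σx)²/n = 251.02 − 157.462857 = 93.557143
Sxy = Σxy − (Σx)(Σy)/n = 897.1 − 598.548571 = 298.551429
b = Sxy/Sxx = 298.551429/93.557143 = 3.191113
a = ȳ − b·x̄ = 18.028571 − 3.191113·4.742857 = 2.893578
ŷ(9.2) = a + b·9.2 = 2.893578 + 3.191113·9.2 = 32.251819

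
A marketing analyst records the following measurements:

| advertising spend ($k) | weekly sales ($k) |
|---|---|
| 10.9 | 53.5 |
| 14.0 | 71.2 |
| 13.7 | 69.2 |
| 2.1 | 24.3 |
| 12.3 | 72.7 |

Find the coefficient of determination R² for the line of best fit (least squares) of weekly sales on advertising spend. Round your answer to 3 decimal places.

0.942

n = 5, Σx = 53, Σy = 290.9, Σxy = 3473.23, Σx² = 658.2, Σy² = 18596.11
Sxx = Σx² − (Σx)²/n = 658.2 − 561.8 = 96.4
Sxy = Σxy − (Σx)(Σy)/n = 3473.23 − 3083.54 = 389.69
Syy = Σy² − (Σy)²/n = 18596.11 − 16924.562 = 1671.548
R² = Sxy²/(Sxx·Syy) = (389.69)²/(96.4·1671.548) = 0.942416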